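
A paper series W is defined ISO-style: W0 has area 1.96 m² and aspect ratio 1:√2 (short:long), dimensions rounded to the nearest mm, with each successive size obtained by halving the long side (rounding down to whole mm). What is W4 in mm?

294 × 416 mm

Let W0's short side be w mm. w · w√2 = 1.96 m² = 1,960,000 mm², so w ≈ 1177.3 mm and w√2 ≈ 1664.9 mm → W0 = 1177 × 1665 mm.
W1: ⌊1665/2⌋ × 1177 = 832 × 1177 mm
W2: ⌊1177/2⌋ × 832 = 588 × 832 mm
W3: ⌊832/2⌋ × 588 = 416 × 588 mm
W4: ⌊588/2⌋ × 416 = 294 × 416 mm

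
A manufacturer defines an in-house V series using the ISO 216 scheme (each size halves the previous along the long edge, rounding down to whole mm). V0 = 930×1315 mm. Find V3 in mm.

V1: ⌊1315/2⌋ × 930 = 657 × 930 mm
V2: ⌊930/2⌋ × 657 = 465 × 657 mm
V3: ⌊657/2⌋ × 465 = 328 × 465 mm

328 × 465 mm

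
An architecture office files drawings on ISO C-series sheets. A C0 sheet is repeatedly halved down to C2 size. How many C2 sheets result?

Each ISO step halves the sheet: 1 × C0 → 2 × C1 → 4 × C2
From C0 to C2 is 2 halving steps: 2^2 = 4.

4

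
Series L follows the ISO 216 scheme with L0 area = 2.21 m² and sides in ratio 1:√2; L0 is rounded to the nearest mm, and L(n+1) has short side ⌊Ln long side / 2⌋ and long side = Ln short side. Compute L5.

221 × 312 mm

Let L0's short side be w mm. w · w√2 = 2.21 m² = 2,210,000 mm², so w ≈ 1250.1 mm and w√2 ≈ 1767.9 mm → L0 = 1250 × 1768 mm.
L1: ⌊1768/2⌋ × 1250 = 884 × 1250 mm
L2: ⌊1250/2⌋ × 884 = 625 × 884 mm
L3: ⌊884/2⌋ × 625 = 442 × 625 mm
L4: ⌊625/2⌋ × 442 = 312 × 442 mm
L5: ⌊442/2⌋ × 312 = 221 × 312 mm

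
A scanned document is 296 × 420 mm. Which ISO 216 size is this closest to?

Aspect ratio 420/296 ≈ 1.419 — close to the ISO √2 ≈ 1.414.
In the A-series (A0 area = 1 m²): A3 = 297 × 420 mm.
Off by 1 mm total — nearest standard size.

A3 (297 × 420 mm)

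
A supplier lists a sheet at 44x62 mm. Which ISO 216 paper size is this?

Aspect ratio 62/44 ≈ 1.409 — close to the ISO √2 ≈ 1.414.
In the B-series (B0 = 1000 × 1414 mm): B9 = 44 × 62 mm.

B9 (44 × 62 mm)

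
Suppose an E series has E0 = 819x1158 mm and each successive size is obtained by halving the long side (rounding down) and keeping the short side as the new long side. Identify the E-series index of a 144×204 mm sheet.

E5

E0: 819 × 1158 mm
E1: 579 × 819 mm
E2: 409 × 579 mm
E3: 289 × 409 mm
E4: 204 × 289 mm
E5: 144 × 204 mm
E6: 102 × 144 mm
→ matches E5.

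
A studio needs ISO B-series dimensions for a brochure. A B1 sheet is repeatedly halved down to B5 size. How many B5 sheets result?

Each ISO step halves the sheet: 1 × B1 → 2 × B2 → 4 × B3 → 8 × B4 → …
From B1 to B5 is 4 halving steps: 2^4 = 16.

16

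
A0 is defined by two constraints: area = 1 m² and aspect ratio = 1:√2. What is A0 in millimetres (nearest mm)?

841 × 1189 mm

Let the short side be w mm. Then the long side is w√2 and w · w√2 = 10⁶ mm².
w² = 10⁶/√2, so w = 1000 / 2^(1/4) ≈ 840.9 mm; long side = 1000 · 2^(1/4) ≈ 1189.2 mm.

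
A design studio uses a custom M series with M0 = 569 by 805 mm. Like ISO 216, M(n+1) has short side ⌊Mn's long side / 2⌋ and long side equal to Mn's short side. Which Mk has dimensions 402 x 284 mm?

M2

M0: 569 × 805 mm
M1: 402 × 569 mm
M2: 284 × 402 mm
M3: 201 × 284 mm
→ matches M2.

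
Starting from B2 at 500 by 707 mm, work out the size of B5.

B3: ⌊707/2⌋ × 500 = 353 × 500 mm
B4: ⌊500/2⌋ × 353 = 250 × 353 mm
B5: ⌊353/2⌋ × 250 = 176 × 250 mm

176 × 250 mm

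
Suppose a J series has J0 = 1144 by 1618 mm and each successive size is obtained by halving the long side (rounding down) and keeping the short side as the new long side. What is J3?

404 × 572 mm

J1: ⌊1618/2⌋ × 1144 = 809 × 1144 mm
J2: ⌊1144/2⌋ × 809 = 572 × 809 mm
J3: ⌊809/2⌋ × 572 = 404 × 572 mm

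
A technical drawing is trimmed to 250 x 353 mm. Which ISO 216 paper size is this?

B4 (250 × 353 mm)

Aspect ratio 353/250 ≈ 1.412 — close to the ISO √2 ≈ 1.414.
In the B-series (B0 = 1000 × 1414 mm): B4 = 250 × 353 mm.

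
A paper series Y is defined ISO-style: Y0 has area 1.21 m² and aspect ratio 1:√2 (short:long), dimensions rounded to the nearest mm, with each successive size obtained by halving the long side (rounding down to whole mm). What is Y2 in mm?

462 × 654 mm

Let Y0's short side be w mm. w · w√2 = 1.21 m² = 1,210,000 mm², so w ≈ 925.0 mm and w√2 ≈ 1308.1 mm → Y0 = 925 × 1308 mm.
Y1: ⌊1308/2⌋ × 925 = 654 × 925 mm
Y2: ⌊925/2⌋ × 654 = 462 × 654 mm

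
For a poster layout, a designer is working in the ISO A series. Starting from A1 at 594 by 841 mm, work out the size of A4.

210 × 297 mm

A2: ⌊841/2⌋ × 594 = 420 × 594 mm
A3: ⌊594/2⌋ × 420 = 297 × 420 mm
A4: ⌊420/2⌋ × 297 = 210 × 297 mm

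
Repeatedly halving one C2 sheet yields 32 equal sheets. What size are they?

32 = 2^5, so 5 halving steps.
C2 → C3 → … → C7 after 5 steps.

C7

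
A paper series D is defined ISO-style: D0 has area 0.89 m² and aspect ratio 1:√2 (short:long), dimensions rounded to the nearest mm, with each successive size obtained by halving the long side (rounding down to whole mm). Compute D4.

Let D0's short side be w mm. w · w√2 = 0.89 m² = 890,000 mm², so w ≈ 793.3 mm and w√2 ≈ 1121.9 mm → D0 = 793 × 1122 mm.
D1: ⌊1122/2⌋ × 793 = 561 × 793 mm
D2: ⌊793/2⌋ × 561 = 396 × 561 mm
D3: ⌊561/2⌋ × 396 = 280 × 396 mm
D4: ⌊396/2⌋ × 280 = 198 × 280 mm

198 × 280 mm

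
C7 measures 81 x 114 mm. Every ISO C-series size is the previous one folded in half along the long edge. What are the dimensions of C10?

C8: ⌊114/2⌋ × 81 = 57 × 81 mm
C9: ⌊81/2⌋ × 57 = 40 × 57 mm
C10: ⌊57/2⌋ × 40 = 28 × 40 mm

28 × 40 mm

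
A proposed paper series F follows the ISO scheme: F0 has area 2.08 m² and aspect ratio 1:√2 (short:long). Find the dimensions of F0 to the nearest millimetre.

1213 × 1715 mm

Let the short side be w mm. Then w · w√2 = 2.08 m² = 2,080,000 mm².
w² = 2,080,000/√2, so w ≈ 1212.8 mm; long side = w√2 ≈ 1715.1 mm.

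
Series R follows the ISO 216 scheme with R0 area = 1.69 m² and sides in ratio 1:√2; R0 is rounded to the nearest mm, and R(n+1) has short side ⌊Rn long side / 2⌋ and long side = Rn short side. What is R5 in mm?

193 × 273 mm

Let R0's short side be w mm. w · w√2 = 1.69 m² = 1,690,000 mm², so w ≈ 1093.2 mm and w√2 ≈ 1546.0 mm → R0 = 1093 × 1546 mm.
R1: ⌊1546/2⌋ × 1093 = 773 × 1093 mm
R2: ⌊1093/2⌋ × 773 = 546 × 773 mm
R3: ⌊773/2⌋ × 546 = 386 × 546 mm
R4: ⌊546/2⌋ × 386 = 273 × 386 mm
R5: ⌊386/2⌋ × 273 = 193 × 273 mm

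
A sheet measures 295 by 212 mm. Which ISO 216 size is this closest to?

A4 (210 × 297 mm)

Aspect ratio 295/212 ≈ 1.392 (ISO target is √2 ≈ 1.414).
In the A-series (A0 area = 1 m²): A4 = 210 × 297 mm.
Off by 4 mm total — nearest standard size.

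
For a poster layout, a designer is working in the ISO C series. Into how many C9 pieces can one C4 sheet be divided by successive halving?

32

C4 = 229 × 324 mm; C9 = 40 × 57 mm.
Each halving step doubles the count; 5 steps from C4 to C9.
2^5 = 32.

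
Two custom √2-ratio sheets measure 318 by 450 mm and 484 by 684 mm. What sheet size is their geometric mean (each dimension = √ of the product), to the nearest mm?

Short side: √(318 · 484) = √153912 ≈ 392.3 → 392 mm
Long side: √(450 · 684) = √307800 ≈ 554.8 → 555 mm

392 × 555 mm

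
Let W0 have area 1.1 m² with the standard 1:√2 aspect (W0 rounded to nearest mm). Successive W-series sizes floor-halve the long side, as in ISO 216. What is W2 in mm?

Let W0's short side be w mm. w · w√2 = 1.1 m² = 1,100,000 mm², so w ≈ 881.9 mm and w√2 ≈ 1247.3 mm → W0 = 882 × 1247 mm.
W1: ⌊1247/2⌋ × 882 = 623 × 882 mm
W2: ⌊882/2⌋ × 623 = 441 × 623 mm

441 × 623 mm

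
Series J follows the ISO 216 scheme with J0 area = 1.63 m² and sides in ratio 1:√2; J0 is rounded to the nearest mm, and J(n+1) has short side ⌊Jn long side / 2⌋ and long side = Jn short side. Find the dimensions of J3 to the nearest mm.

Let J0's short side be w mm. w · w√2 = 1.63 m² = 1,630,000 mm², so w ≈ 1073.6 mm and w√2 ≈ 1518.3 mm → J0 = 1074 × 1518 mm.
J1: ⌊1518/2⌋ × 1074 = 759 × 1074 mm
J2: ⌊1074/2⌋ × 759 = 537 × 759 mm
J3: ⌊759/2⌋ × 537 = 379 × 537 mm

379 × 537 mm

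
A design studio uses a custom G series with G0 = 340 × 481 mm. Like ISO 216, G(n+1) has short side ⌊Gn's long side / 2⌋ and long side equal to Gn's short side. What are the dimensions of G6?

42 × 60 mm

G1: ⌊481/2⌋ × 340 = 240 × 340 mm
G2: ⌊340/2⌋ × 240 = 170 × 240 mm
G3: ⌊240/2⌋ × 170 = 120 × 170 mm
G4: ⌊170/2⌋ × 120 = 85 × 120 mm
G5: ⌊120/2⌋ × 85 = 60 × 85 mm
G6: ⌊85/2⌋ × 60 = 42 × 60 mm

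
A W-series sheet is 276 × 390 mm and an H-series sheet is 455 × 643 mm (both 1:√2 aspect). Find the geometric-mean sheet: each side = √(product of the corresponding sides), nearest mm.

354 × 501 mm

Short side: √(276 · 455) = √125580 ≈ 354.4 → 354 mm
Long side: √(390 · 643) = √250770 ≈ 500.8 → 501 mm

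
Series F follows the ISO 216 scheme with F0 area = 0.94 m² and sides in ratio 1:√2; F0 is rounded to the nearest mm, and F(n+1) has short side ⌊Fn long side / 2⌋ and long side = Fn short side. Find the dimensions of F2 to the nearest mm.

Let F0's short side be w mm. w · w√2 = 0.94 m² = 940,000 mm², so w ≈ 815.3 mm and w√2 ≈ 1153.0 mm → F0 = 815 × 1153 mm.
F1: ⌊1153/2⌋ × 815 = 576 × 815 mm
F2: ⌊815/2⌋ × 576 = 407 × 576 mm

407 × 576 mm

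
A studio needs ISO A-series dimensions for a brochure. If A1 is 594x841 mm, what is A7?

74 × 105 mm

A2: ⌊841/2⌋ × 594 = 420 × 594 mm
A3: ⌊594/2⌋ × 420 = 297 × 420 mm
A4: ⌊420/2⌋ × 297 = 210 × 297 mm
A5: ⌊297/2⌋ × 210 = 148 × 210 mm
A6: ⌊210/2⌋ × 148 = 105 × 148 mm
A7: ⌊148/2⌋ × 105 = 74 × 105 mm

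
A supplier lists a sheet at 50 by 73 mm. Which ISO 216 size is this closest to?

A8 (52 × 74 mm)

Aspect ratio 73/50 ≈ 1.460 (ISO target is √2 ≈ 1.414).
In the A-series (A0 area = 1 m²): A8 = 52 × 74 mm.
Off by 3 mm total — nearest standard size.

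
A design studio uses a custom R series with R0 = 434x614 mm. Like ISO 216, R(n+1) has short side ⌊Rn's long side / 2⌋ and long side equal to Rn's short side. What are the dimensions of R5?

R1: ⌊614/2⌋ × 434 = 307 × 434 mm
R2: ⌊434/2⌋ × 307 = 217 × 307 mm
R3: ⌊307/2⌋ × 217 = 153 × 217 mm
R4: ⌊217/2⌋ × 153 = 108 × 153 mm
R5: ⌊153/2⌋ × 108 = 76 × 108 mm

76 × 108 mm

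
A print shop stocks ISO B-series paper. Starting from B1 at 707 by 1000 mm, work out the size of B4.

250 × 353 mm

B2: ⌊1000/2⌋ × 707 = 500 × 707 mm
B3: ⌊707/2⌋ × 500 = 353 × 500 mm
B4: ⌊500/2⌋ × 353 = 250 × 353 mm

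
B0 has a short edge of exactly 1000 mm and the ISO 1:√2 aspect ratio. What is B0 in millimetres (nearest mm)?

Short side = 1000 mm; long side = 1000√2 ≈ 1414.2 mm.

1000 × 1414 mm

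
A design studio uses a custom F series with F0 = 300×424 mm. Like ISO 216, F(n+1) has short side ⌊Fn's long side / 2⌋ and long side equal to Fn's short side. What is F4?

75 × 106 mm

F1: ⌊424/2⌋ × 300 = 212 × 300 mm
F2: ⌊300/2⌋ × 212 = 150 × 212 mm
F3: ⌊212/2⌋ × 150 = 106 × 150 mm
F4: ⌊150/2⌋ × 106 = 75 × 106 mm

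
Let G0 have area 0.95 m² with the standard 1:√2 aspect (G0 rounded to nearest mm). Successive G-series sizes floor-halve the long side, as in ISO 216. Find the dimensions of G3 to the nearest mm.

289 × 410 mm

Let G0's short side be w mm. w · w√2 = 0.95 m² = 950,000 mm², so w ≈ 819.6 mm and w√2 ≈ 1159.1 mm → G0 = 820 × 1159 mm.
G1: ⌊1159/2⌋ × 820 = 579 × 820 mm
G2: ⌊820/2⌋ × 579 = 410 × 579 mm
G3: ⌊579/2⌋ × 410 = 289 × 410 mm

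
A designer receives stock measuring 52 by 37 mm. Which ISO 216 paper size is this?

Aspect ratio 52/37 ≈ 1.405 — close to the ISO √2 ≈ 1.414.
In the A-series (A0 area = 1 m²): A9 = 37 × 52 mm.

A9 (37 × 52 mm)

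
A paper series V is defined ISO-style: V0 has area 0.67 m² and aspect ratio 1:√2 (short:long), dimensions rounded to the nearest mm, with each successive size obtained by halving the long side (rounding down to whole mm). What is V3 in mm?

Let V0's short side be w mm. w · w√2 = 0.67 m² = 670,000 mm², so w ≈ 688.3 mm and w√2 ≈ 973.4 mm → V0 = 688 × 973 mm.
V1: ⌊973/2⌋ × 688 = 486 × 688 mm
V2: ⌊688/2⌋ × 486 = 344 × 486 mm
V3: ⌊486/2⌋ × 344 = 243 × 344 mm

243 × 344 mm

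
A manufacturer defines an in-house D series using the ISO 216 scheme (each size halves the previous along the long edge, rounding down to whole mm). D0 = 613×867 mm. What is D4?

D1: ⌊867/2⌋ × 613 = 433 × 613 mm
D2: ⌊613/2⌋ × 433 = 306 × 433 mm
D3: ⌊433/2⌋ × 306 = 216 × 306 mm
D4: ⌊306/2⌋ × 216 = 153 × 216 mm

153 × 216 mm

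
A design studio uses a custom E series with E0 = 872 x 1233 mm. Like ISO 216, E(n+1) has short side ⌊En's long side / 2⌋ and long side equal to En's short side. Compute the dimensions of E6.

109 × 154 mm

E1: ⌊1233/2⌋ × 872 = 616 × 872 mm
E2: ⌊872/2⌋ × 616 = 436 × 616 mm
E3: ⌊616/2⌋ × 436 = 308 × 436 mm
E4: ⌊436/2⌋ × 308 = 218 × 308 mm
E5: ⌊308/2⌋ × 218 = 154 × 218 mm
E6: ⌊218/2⌋ × 154 = 109 × 154 mm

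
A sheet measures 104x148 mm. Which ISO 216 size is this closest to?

A6 (105 × 148 mm)

Aspect ratio 148/104 ≈ 1.423 — close to the ISO √2 ≈ 1.414.
In the A-series (A0 area = 1 m²): A6 = 105 × 148 mm.
Off by 1 mm total — nearest standard size.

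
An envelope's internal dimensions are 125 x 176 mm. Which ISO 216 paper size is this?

B6 (125 × 176 mm)

Aspect ratio 176/125 ≈ 1.408 — close to the ISO √2 ≈ 1.414.
In the B-series (B0 = 1000 × 1414 mm): B6 = 125 × 176 mm.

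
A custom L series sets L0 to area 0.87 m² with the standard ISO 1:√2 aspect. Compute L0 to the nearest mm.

Let the short side be w mm. Then w · w√2 = 0.87 m² = 870,000 mm².
w² = 870,000/√2, so w ≈ 784.3 mm; long side = w√2 ≈ 1109.2 mm.

784 × 1109 mm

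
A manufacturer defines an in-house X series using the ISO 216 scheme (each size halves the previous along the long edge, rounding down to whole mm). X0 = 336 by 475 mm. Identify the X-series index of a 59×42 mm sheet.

X0: 336 × 475 mm
X1: 237 × 336 mm
X2: 168 × 237 mm
X3: 118 × 168 mm
X4: 84 × 118 mm
X5: 59 × 84 mm
X6: 42 × 59 mm
X7: 29 × 42 mm
→ matches X6.

X6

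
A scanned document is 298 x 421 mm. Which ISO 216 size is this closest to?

A3 (297 × 420 mm)

Aspect ratio 421/298 ≈ 1.413 — close to the ISO √2 ≈ 1.414.
In the A-series (A0 area = 1 m²): A3 = 297 × 420 mm.
Off by 2 mm total — nearest standard size.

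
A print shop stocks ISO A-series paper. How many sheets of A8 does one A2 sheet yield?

64

Each ISO step halves the sheet: 1 × A2 → 2 × A3 → 4 × A4 → 8 × A5 → …
From A2 to A8 is 6 halving steps: 2^6 = 64.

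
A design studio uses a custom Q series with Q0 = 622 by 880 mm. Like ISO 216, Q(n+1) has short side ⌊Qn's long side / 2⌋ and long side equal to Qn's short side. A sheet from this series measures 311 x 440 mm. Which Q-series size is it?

Q2

Q0: 622 × 880 mm
Q1: 440 × 622 mm
Q2: 311 × 440 mm
Q3: 220 × 311 mm
→ matches Q2.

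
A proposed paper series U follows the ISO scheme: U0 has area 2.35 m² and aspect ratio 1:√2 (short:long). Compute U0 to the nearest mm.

1289 × 1823 mm

Let the short side be w mm. Then w · w√2 = 2.35 m² = 2,350,000 mm².
w² = 2,350,000/√2, so w ≈ 1289.1 mm; long side = w√2 ≈ 1823.0 mm.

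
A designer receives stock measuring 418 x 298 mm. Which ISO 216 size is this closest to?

Aspect ratio 418/298 ≈ 1.403 — close to the ISO √2 ≈ 1.414.
In the A-series (A0 area = 1 m²): A3 = 297 × 420 mm.
Off by 3 mm total — nearest standard size.

A3 (297 × 420 mm)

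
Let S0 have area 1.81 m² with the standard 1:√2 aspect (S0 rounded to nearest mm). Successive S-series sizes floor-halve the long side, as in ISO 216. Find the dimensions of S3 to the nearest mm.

400 × 565 mm

Let S0's short side be w mm. w · w√2 = 1.81 m² = 1,810,000 mm², so w ≈ 1131.3 mm and w√2 ≈ 1599.9 mm → S0 = 1131 × 1600 mm.
S1: ⌊1600/2⌋ × 1131 = 800 × 1131 mm
S2: ⌊1131/2⌋ × 800 = 565 × 800 mm
S3: ⌊800/2⌋ × 565 = 400 × 565 mm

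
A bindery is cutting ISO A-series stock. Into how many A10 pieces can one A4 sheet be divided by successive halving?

Each ISO step halves the sheet: 1 × A4 → 2 × A5 → 4 × A6 → 8 × A7 → …
From A4 to A10 is 6 halving steps: 2^6 = 64.

64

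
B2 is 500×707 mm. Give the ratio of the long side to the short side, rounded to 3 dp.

707 / 500 = 1.414
Matches √2 ≈ 1.414 — the ISO 216 defining ratio.

1.414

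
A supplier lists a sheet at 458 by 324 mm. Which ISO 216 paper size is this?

C3 (324 × 458 mm)

Aspect ratio 458/324 ≈ 1.414 — close to the ISO √2 ≈ 1.414.
In the C-series (envelope sizes, between A and B): C3 = 324 × 458 mm.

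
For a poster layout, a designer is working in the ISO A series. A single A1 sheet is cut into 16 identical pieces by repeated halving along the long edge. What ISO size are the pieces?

16 = 2^4, so 4 halving steps.
A1 → A2 → … → A5 after 4 steps.

A5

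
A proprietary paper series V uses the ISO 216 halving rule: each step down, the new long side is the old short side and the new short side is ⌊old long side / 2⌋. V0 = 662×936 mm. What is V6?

82 × 117 mm

V1: ⌊936/2⌋ × 662 = 468 × 662 mm
V2: ⌊662/2⌋ × 468 = 331 × 468 mm
V3: ⌊468/2⌋ × 331 = 234 × 331 mm
V4: ⌊331/2⌋ × 234 = 165 × 234 mm
V5: ⌊234/2⌋ × 165 = 117 × 165 mm
V6: ⌊165/2⌋ × 117 = 82 × 117 mm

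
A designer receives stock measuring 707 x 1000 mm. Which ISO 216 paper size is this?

Aspect ratio 1000/707 ≈ 1.414 — close to the ISO √2 ≈ 1.414.
In the B-series (B0 = 1000 × 1414 mm): B1 = 707 × 1000 mm.

B1 (707 × 1000 mm)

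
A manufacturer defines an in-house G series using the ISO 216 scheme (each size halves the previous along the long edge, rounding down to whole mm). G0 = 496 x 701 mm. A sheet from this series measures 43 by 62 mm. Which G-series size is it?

G0: 496 × 701 mm
G1: 350 × 496 mm
G2: 248 × 350 mm
G3: 175 × 248 mm
G4: 124 × 175 mm
G5: 87 × 124 mm
G6: 62 × 87 mm
G7: 43 × 62 mm
G8: 31 × 43 mm
→ matches G7.

G7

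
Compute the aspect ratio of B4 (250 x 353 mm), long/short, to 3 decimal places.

353 / 250 = 1.412
ISO 216 targets √2 ≈ 1.414; the -0.002 deviation is from mm rounding.

1.412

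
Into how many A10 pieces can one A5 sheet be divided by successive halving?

A5 = 148 × 210 mm; A10 = 26 × 37 mm.
Each halving step doubles the count; 5 steps from A5 to A10.
2^5 = 32.

32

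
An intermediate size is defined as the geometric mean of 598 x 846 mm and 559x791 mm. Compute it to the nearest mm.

Short side: √(598 · 559) = √334282 ≈ 578.2 → 578 mm
Long side: √(846 · 791) = √669186 ≈ 818.0 → 818 mm

578 × 818 mm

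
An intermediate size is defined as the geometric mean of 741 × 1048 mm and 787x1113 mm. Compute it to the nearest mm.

Short side: √(741 · 787) = √583167 ≈ 763.7 → 764 mm
Long side: √(1048 · 1113) = √1166424 ≈ 1080.0 → 1080 mm

764 × 1080 mm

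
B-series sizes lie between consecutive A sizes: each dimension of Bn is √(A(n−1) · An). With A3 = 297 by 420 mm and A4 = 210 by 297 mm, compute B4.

250 × 353 mm

Short side: √(297 · 210) = √62370 ≈ 249.7 → 250 mm
Long side: √(420 · 297) = √124740 ≈ 353.2 → 353 mm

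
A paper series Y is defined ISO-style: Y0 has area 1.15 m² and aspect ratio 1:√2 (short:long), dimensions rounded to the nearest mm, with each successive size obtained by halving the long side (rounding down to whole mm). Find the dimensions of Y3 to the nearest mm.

318 × 451 mm

Let Y0's short side be w mm. w · w√2 = 1.15 m² = 1,150,000 mm², so w ≈ 901.8 mm and w√2 ≈ 1275.3 mm → Y0 = 902 × 1275 mm.
Y1: ⌊1275/2⌋ × 902 = 637 × 902 mm
Y2: ⌊902/2⌋ × 637 = 451 × 637 mm
Y3: ⌊637/2⌋ × 451 = 318 × 451 mm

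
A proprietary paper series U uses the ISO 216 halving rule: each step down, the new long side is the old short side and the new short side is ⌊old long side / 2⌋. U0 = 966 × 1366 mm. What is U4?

241 × 341 mm

U1: ⌊1366/2⌋ × 966 = 683 × 966 mm
U2: ⌊966/2⌋ × 683 = 483 × 683 mm
U3: ⌊683/2⌋ × 483 = 341 × 483 mm
U4: ⌊483/2⌋ × 341 = 241 × 341 mm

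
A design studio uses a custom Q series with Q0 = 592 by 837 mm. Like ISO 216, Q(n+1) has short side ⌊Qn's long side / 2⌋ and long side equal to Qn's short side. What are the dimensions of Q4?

Q1: ⌊837/2⌋ × 592 = 418 × 592 mm
Q2: ⌊592/2⌋ × 418 = 296 × 418 mm
Q3: ⌊418/2⌋ × 296 = 209 × 296 mm
Q4: ⌊296/2⌋ × 209 = 148 × 209 mm

148 × 209 mm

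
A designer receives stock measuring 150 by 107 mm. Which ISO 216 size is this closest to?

Aspect ratio 150/107 ≈ 1.402 — close to the ISO √2 ≈ 1.414.
In the A-series (A0 area = 1 m²): A6 = 105 × 148 mm.
Off by 4 mm total — nearest standard size.

A6 (105 × 148 mm)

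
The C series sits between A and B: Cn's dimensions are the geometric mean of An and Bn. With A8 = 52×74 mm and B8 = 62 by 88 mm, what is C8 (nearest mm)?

Short side: √(52 · 62) = √3224 ≈ 56.8 → 57 mm
Long side: √(74 · 88) = √6512 ≈ 80.7 → 81 mm

57 × 81 mm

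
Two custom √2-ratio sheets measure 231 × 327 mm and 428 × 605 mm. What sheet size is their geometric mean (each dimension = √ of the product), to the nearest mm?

314 × 445 mm

Short side: √(231 · 428) = √98868 ≈ 314.4 → 314 mm
Long side: √(327 · 605) = √197835 ≈ 444.8 → 445 mm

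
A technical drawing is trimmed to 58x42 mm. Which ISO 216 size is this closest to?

C9 (40 × 57 mm)

Aspect ratio 58/42 ≈ 1.381 (ISO target is √2 ≈ 1.414).
In the C-series (envelope sizes, between A and B): C9 = 40 × 57 mm.
Off by 3 mm total — nearest standard size.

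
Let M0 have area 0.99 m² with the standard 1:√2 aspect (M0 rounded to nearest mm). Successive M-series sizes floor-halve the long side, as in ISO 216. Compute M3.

Let M0's short side be w mm. w · w√2 = 0.99 m² = 990,000 mm², so w ≈ 836.7 mm and w√2 ≈ 1183.2 mm → M0 = 837 × 1183 mm.
M1: ⌊1183/2⌋ × 837 = 591 × 837 mm
M2: ⌊837/2⌋ × 591 = 418 × 591 mm
M3: ⌊591/2⌋ × 418 = 295 × 418 mm

295 × 418 mm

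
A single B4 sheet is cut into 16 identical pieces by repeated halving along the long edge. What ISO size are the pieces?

16 = 2^4, so 4 halving steps.
B4 → B5 → … → B8 after 4 steps.

B8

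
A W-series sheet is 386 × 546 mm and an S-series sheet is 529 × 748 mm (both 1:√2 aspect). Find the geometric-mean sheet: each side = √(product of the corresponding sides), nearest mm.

Short side: √(386 · 529) = √204194 ≈ 451.9 → 452 mm
Long side: √(546 · 748) = √408408 ≈ 639.1 → 639 mm

452 × 639 mm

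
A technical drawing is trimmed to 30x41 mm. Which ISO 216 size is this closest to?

C10 (28 × 40 mm)

Aspect ratio 41/30 ≈ 1.367 (ISO target is √2 ≈ 1.414).
In the C-series (envelope sizes, between A and B): C10 = 28 × 40 mm.
Off by 3 mm total — nearest standard size.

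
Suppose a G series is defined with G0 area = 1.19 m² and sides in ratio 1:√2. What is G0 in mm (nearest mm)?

Let the short side be w mm. Then w · w√2 = 1.19 m² = 1,190,000 mm².
w² = 1,190,000/√2, so w ≈ 917.3 mm; long side = w√2 ≈ 1297.3 mm.

917 × 1297 mm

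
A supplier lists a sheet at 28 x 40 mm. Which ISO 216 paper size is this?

C10 (28 × 40 mm)

Aspect ratio 40/28 ≈ 1.429 — close to the ISO √2 ≈ 1.414.
In the C-series (envelope sizes, between A and B): C10 = 28 × 40 mm.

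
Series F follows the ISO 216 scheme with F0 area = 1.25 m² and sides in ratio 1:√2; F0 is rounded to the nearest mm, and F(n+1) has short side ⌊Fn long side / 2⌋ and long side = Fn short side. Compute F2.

Let F0's short side be w mm. w · w√2 = 1.25 m² = 1,250,000 mm², so w ≈ 940.2 mm and w√2 ≈ 1329.6 mm → F0 = 940 × 1330 mm.
F1: ⌊1330/2⌋ × 940 = 665 × 940 mm
F2: ⌊940/2⌋ × 665 = 470 × 665 mm

470 × 665 mm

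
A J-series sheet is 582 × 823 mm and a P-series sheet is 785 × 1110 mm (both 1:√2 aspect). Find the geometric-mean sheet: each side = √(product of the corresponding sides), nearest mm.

676 × 956 mm

Short side: √(582 · 785) = √456870 ≈ 675.9 → 676 mm
Long side: √(823 · 1110) = √913530 ≈ 955.8 → 956 mm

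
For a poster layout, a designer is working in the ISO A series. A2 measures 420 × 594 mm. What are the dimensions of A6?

A3: ⌊594/2⌋ × 420 = 297 × 420 mm
A4: ⌊420/2⌋ × 297 = 210 × 297 mm
A5: ⌊297/2⌋ × 210 = 148 × 210 mm
A6: ⌊210/2⌋ × 148 = 105 × 148 mm

105 × 148 mm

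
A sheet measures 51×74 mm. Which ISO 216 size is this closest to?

Aspect ratio 74/51 ≈ 1.451 (ISO target is √2 ≈ 1.414).
In the A-series (A0 area = 1 m²): A8 = 52 × 74 mm.
Off by 1 mm total — nearest standard size.

A8 (52 × 74 mm)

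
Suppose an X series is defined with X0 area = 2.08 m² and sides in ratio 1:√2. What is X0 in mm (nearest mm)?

1213 × 1715 mm

Let the short side be w mm. Then w · w√2 = 2.08 m² = 2,080,000 mm².
w² = 2,080,000/√2, so w ≈ 1212.8 mm; long side = w√2 ≈ 1715.1 mm.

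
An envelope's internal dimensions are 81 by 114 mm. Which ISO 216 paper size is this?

C7 (81 × 114 mm)

Aspect ratio 114/81 ≈ 1.407 — close to the ISO √2 ≈ 1.414.
In the C-series (envelope sizes, between A and B): C7 = 81 × 114 mm.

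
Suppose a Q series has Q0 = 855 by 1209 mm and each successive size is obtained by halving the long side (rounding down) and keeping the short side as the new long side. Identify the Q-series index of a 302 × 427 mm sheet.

Q0: 855 × 1209 mm
Q1: 604 × 855 mm
Q2: 427 × 604 mm
Q3: 302 × 427 mm
Q4: 213 × 302 mm
→ matches Q3.

Q3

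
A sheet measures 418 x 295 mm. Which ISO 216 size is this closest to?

A3 (297 × 420 mm)

Aspect ratio 418/295 ≈ 1.417 — close to the ISO √2 ≈ 1.414.
In the A-series (A0 area = 1 m²): A3 = 297 × 420 mm.
Off by 4 mm total — nearest standard size.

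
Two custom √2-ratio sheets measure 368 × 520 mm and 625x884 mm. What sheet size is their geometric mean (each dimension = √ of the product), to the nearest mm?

Short side: √(368 · 625) = √230000 ≈ 479.6 → 480 mm
Long side: √(520 · 884) = √459680 ≈ 678.0 → 678 mm

480 × 678 mm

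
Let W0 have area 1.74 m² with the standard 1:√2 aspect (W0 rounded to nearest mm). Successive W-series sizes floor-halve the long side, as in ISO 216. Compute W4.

277 × 392 mm

Let W0's short side be w mm. w · w√2 = 1.74 m² = 1,740,000 mm², so w ≈ 1109.2 mm and w√2 ≈ 1568.7 mm → W0 = 1109 × 1569 mm.
W1: ⌊1569/2⌋ × 1109 = 784 × 1109 mm
W2: ⌊1109/2⌋ × 784 = 554 × 784 mm
W3: ⌊784/2⌋ × 554 = 392 × 554 mm
W4: ⌊554/2⌋ × 392 = 277 × 392 mm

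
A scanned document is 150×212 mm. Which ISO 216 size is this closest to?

A5 (148 × 210 mm)

Aspect ratio 212/150 ≈ 1.413 — close to the ISO √2 ≈ 1.414.
In the A-series (A0 area = 1 m²): A5 = 148 × 210 mm.
Off by 4 mm total — nearest standard size.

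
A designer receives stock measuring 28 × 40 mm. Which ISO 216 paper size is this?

C10 (28 × 40 mm)

Aspect ratio 40/28 ≈ 1.429 — close to the ISO √2 ≈ 1.414.
In the C-series (envelope sizes, between A and B): C10 = 28 × 40 mm.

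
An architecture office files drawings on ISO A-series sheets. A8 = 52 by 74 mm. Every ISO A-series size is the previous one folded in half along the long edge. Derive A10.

26 × 37 mm

A9: ⌊74/2⌋ × 52 = 37 × 52 mm
A10: ⌊52/2⌋ × 37 = 26 × 37 mm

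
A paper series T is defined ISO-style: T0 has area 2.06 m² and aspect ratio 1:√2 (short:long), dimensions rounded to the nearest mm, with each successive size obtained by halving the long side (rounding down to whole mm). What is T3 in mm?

426 × 603 mm

Let T0's short side be w mm. w · w√2 = 2.06 m² = 2,060,000 mm², so w ≈ 1206.9 mm and w√2 ≈ 1706.8 mm → T0 = 1207 × 1707 mm.
T1: ⌊1707/2⌋ × 1207 = 853 × 1207 mm
T2: ⌊1207/2⌋ × 853 = 603 × 853 mm
T3: ⌊853/2⌋ × 603 = 426 × 603 mm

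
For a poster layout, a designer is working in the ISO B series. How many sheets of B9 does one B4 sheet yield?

B4 = 250 × 353 mm; B9 = 44 × 62 mm.
Each halving step doubles the count; 5 steps from B4 to B9.
2^5 = 32.

32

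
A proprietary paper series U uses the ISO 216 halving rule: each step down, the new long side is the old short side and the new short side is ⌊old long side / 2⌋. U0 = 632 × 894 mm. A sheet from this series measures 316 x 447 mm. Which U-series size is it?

U0: 632 × 894 mm
U1: 447 × 632 mm
U2: 316 × 447 mm
U3: 223 × 316 mm
→ matches U2.

U2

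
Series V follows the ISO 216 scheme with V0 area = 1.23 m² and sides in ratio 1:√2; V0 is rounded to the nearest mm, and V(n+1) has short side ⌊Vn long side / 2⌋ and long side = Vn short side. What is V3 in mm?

329 × 466 mm

Let V0's short side be w mm. w · w√2 = 1.23 m² = 1,230,000 mm², so w ≈ 932.6 mm and w√2 ≈ 1318.9 mm → V0 = 933 × 1319 mm.
V1: ⌊1319/2⌋ × 933 = 659 × 933 mm
V2: ⌊933/2⌋ × 659 = 466 × 659 mm
V3: ⌊659/2⌋ × 466 = 329 × 466 mm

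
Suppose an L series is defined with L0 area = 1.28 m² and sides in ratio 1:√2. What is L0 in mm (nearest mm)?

951 × 1345 mm

Let the short side be w mm. Then w · w√2 = 1.28 m² = 1,280,000 mm².
w² = 1,280,000/√2, so w ≈ 951.4 mm; long side = w√2 ≈ 1345.4 mm.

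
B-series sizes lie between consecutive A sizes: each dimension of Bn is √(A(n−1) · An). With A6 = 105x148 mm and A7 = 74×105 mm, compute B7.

88 × 125 mm

Short side: √(105 · 74) = √7770 ≈ 88.1 → 88 mm
Long side: √(148 · 105) = √15540 ≈ 124.7 → 125 mm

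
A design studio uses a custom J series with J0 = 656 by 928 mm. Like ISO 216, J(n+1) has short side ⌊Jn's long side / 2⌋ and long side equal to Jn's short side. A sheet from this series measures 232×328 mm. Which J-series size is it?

J3

J0: 656 × 928 mm
J1: 464 × 656 mm
J2: 328 × 464 mm
J3: 232 × 328 mm
J4: 164 × 232 mm
→ matches J3.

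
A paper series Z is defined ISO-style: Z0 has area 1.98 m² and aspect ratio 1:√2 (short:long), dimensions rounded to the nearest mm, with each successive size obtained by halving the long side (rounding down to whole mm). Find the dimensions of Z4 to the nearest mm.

295 × 418 mm

Let Z0's short side be w mm. w · w√2 = 1.98 m² = 1,980,000 mm², so w ≈ 1183.2 mm and w√2 ≈ 1673.4 mm → Z0 = 1183 × 1673 mm.
Z1: ⌊1673/2⌋ × 1183 = 836 × 1183 mm
Z2: ⌊1183/2⌋ × 836 = 591 × 836 mm
Z3: ⌊836/2⌋ × 591 = 418 × 591 mm
Z4: ⌊591/2⌋ × 418 = 295 × 418 mm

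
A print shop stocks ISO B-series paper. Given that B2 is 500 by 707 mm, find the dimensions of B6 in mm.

B3: ⌊707/2⌋ × 500 = 353 × 500 mm
B4: ⌊500/2⌋ × 353 = 250 × 353 mm
B5: ⌊353/2⌋ × 250 = 176 × 250 mm
B6: ⌊250/2⌋ × 176 = 125 × 176 mm

125 × 176 mm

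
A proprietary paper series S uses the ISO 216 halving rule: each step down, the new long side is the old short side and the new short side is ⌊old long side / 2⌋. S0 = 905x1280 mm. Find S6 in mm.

113 × 160 mm

S1 = 640 × 905 mm (from S0 by 1 halving).
S2: ⌊905/2⌋ × 640 = 452 × 640 mm
S3: ⌊640/2⌋ × 452 = 320 × 452 mm
S4: ⌊452/2⌋ × 320 = 226 × 320 mm
S5: ⌊320/2⌋ × 226 = 160 × 226 mm
S6: ⌊226/2⌋ × 160 = 113 × 160 mm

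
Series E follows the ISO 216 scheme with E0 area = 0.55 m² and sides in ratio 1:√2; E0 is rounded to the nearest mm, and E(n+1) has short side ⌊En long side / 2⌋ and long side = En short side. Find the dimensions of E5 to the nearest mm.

110 × 156 mm

Let E0's short side be w mm. w · w√2 = 0.55 m² = 550,000 mm², so w ≈ 623.6 mm and w√2 ≈ 881.9 mm → E0 = 624 × 882 mm.
E1: ⌊882/2⌋ × 624 = 441 × 624 mm
E2: ⌊624/2⌋ × 441 = 312 × 441 mm
E3: ⌊441/2⌋ × 312 = 220 × 312 mm
E4: ⌊312/2⌋ × 220 = 156 × 220 mm
E5: ⌊220/2⌋ × 156 = 110 × 156 mm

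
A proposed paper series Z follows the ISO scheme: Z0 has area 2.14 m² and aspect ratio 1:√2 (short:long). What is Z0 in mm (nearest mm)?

1230 × 1740 mm

Let the short side be w mm. Then w · w√2 = 2.14 m² = 2,140,000 mm².
w² = 2,140,000/√2, so w ≈ 1230.1 mm; long side = w√2 ≈ 1739.7 mm.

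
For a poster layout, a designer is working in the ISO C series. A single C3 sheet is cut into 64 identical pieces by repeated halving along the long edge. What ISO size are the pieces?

64 = 2^6, so 6 halving steps.
C3 → C4 → … → C9 after 6 steps.

C9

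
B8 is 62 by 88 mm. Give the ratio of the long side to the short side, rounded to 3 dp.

1.419

88 / 62 = 1.419
ISO 216 targets √2 ≈ 1.414; the +0.005 deviation is from mm rounding.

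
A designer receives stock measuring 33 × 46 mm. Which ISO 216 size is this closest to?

B10 (31 × 44 mm)

Aspect ratio 46/33 ≈ 1.394 (ISO target is √2 ≈ 1.414).
In the B-series (B0 = 1000 × 1414 mm): B10 = 31 × 44 mm.
Off by 4 mm total — nearest standard size.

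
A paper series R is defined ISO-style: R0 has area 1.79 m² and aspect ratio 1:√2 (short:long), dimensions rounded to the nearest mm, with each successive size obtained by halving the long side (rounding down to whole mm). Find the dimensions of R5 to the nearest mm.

Let R0's short side be w mm. w · w√2 = 1.79 m² = 1,790,000 mm², so w ≈ 1125.0 mm and w√2 ≈ 1591.1 mm → R0 = 1125 × 1591 mm.
R1: ⌊1591/2⌋ × 1125 = 795 × 1125 mm
R2: ⌊1125/2⌋ × 795 = 562 × 795 mm
R3: ⌊795/2⌋ × 562 = 397 × 562 mm
R4: ⌊562/2⌋ × 397 = 281 × 397 mm
R5: ⌊397/2⌋ × 281 = 198 × 281 mm

198 × 281 mm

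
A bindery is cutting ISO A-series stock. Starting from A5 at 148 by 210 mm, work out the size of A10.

26 × 37 mm

A6: ⌊210/2⌋ × 148 = 105 × 148 mm
A7: ⌊148/2⌋ × 105 = 74 × 105 mm
A8: ⌊105/2⌋ × 74 = 52 × 74 mm
A9: ⌊74/2⌋ × 52 = 37 × 52 mm
A10: ⌊52/2⌋ × 37 = 26 × 37 mm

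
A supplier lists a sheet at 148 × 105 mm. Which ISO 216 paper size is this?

Aspect ratio 148/105 ≈ 1.410 — close to the ISO √2 ≈ 1.414.
In the A-series (A0 area = 1 m²): A6 = 105 × 148 mm.

A6 (105 × 148 mm)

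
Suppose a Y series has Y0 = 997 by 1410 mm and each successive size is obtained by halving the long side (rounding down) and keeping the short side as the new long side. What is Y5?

Y1: ⌊1410/2⌋ × 997 = 705 × 997 mm
Y2: ⌊997/2⌋ × 705 = 498 × 705 mm
Y3: ⌊705/2⌋ × 498 = 352 × 498 mm
Y4: ⌊498/2⌋ × 352 = 249 × 352 mm
Y5: ⌊352/2⌋ × 249 = 176 × 249 mm

176 × 249 mm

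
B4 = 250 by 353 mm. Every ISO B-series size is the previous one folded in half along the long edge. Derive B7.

88 × 125 mm

B5: ⌊353/2⌋ × 250 = 176 × 250 mm
B6: ⌊250/2⌋ × 176 = 125 × 176 mm
B7: ⌊176/2⌋ × 125 = 88 × 125 mm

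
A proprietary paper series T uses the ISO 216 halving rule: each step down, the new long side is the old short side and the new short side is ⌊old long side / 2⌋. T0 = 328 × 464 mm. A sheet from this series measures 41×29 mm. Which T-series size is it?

T0: 328 × 464 mm
T1: 232 × 328 mm
T2: 164 × 232 mm
T3: 116 × 164 mm
T4: 82 × 116 mm
T5: 58 × 82 mm
T6: 41 × 58 mm
T7: 29 × 41 mm
T8: 20 × 29 mm
→ matches T7.

T7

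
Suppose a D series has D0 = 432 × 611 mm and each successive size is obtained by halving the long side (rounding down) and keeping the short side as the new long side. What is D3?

D1: ⌊611/2⌋ × 432 = 305 × 432 mm
D2: ⌊432/2⌋ × 305 = 216 × 305 mm
D3: ⌊305/2⌋ × 216 = 152 × 216 mm

152 × 216 mm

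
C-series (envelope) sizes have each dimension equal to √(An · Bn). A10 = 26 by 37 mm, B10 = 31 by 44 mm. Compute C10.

Short side: √(26 · 31) = √806 ≈ 28.4 → 28 mm
Long side: √(37 · 44) = √1628 ≈ 40.3 → 40 mm

28 × 40 mm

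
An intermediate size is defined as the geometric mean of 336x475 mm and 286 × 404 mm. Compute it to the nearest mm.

310 × 438 mm

Short side: √(336 · 286) = √96096 ≈ 310.0 → 310 mm
Long side: √(475 · 404) = √191900 ≈ 438.1 → 438 mm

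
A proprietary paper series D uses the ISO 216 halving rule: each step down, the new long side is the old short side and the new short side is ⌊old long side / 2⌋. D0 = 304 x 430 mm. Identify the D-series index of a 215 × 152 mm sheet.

D2

D0: 304 × 430 mm
D1: 215 × 304 mm
D2: 152 × 215 mm
D3: 107 × 152 mm
→ matches D2.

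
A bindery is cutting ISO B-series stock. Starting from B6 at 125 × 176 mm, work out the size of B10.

B7: ⌊176/2⌋ × 125 = 88 × 125 mm
B8: ⌊125/2⌋ × 88 = 62 × 88 mm
B9: ⌊88/2⌋ × 62 = 44 × 62 mm
B10: ⌊62/2⌋ × 44 = 31 × 44 mm

31 × 44 mm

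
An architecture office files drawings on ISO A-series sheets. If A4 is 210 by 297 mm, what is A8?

A5: ⌊297/2⌋ × 210 = 148 × 210 mm
A6: ⌊210/2⌋ × 148 = 105 × 148 mm
A7: ⌊148/2⌋ × 105 = 74 × 105 mm
A8: ⌊105/2⌋ × 74 = 52 × 74 mm

52 × 74 mm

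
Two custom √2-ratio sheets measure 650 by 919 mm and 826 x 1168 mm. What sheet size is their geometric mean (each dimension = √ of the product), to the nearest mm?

733 × 1036 mm

Short side: √(650 · 826) = √536900 ≈ 732.7 → 733 mm
Long side: √(919 · 1168) = √1073392 ≈ 1036.0 → 1036 mm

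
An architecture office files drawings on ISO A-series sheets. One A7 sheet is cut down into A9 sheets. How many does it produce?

4

Each ISO step halves the sheet: 1 × A7 → 2 × A8 → 4 × A9
From A7 to A9 is 2 halving steps: 2^2 = 4.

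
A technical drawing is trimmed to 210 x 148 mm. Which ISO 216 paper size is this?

A5 (148 × 210 mm)

Aspect ratio 210/148 ≈ 1.419 — close to the ISO √2 ≈ 1.414.
In the A-series (A0 area = 1 m²): A5 = 148 × 210 mm.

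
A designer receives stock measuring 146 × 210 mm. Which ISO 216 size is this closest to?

A5 (148 × 210 mm)

Aspect ratio 210/146 ≈ 1.438 (ISO target is √2 ≈ 1.414).
In the A-series (A0 area = 1 m²): A5 = 148 × 210 mm.
Off by 2 mm total — nearest standard size.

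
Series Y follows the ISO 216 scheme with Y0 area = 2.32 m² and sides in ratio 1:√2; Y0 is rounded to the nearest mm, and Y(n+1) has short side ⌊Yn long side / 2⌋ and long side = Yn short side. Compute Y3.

Let Y0's short side be w mm. w · w√2 = 2.32 m² = 2,320,000 mm², so w ≈ 1280.8 mm and w√2 ≈ 1811.3 mm → Y0 = 1281 × 1811 mm.
Y1: ⌊1811/2⌋ × 1281 = 905 × 1281 mm
Y2: ⌊1281/2⌋ × 905 = 640 × 905 mm
Y3: ⌊905/2⌋ × 640 = 452 × 640 mm

452 × 640 mm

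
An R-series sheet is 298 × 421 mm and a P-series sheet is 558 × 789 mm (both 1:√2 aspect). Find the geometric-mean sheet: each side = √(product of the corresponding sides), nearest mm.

Short side: √(298 · 558) = √166284 ≈ 407.8 → 408 mm
Long side: √(421 · 789) = √332169 ≈ 576.3 → 576 mm

408 × 576 mm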